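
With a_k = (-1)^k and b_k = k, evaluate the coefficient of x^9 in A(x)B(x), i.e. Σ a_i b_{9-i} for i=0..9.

5

This is [x^9] in the product of the two ordinary generating functions.
Σ = 1·9 − 1·8 + 1·7 − 1·6 + 1·5 − 1·4 + 1·3 − 1·2 + 1·1 − 1·0 = 5.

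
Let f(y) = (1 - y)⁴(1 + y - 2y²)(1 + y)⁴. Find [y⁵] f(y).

6

(1 - y)⁴ has coefficients 1,-4,6,-4,1 for degrees 0…4.
(1 + y - 2y²) has coefficients 1,1,-2,0,0,0 for degrees 0…5.
Finally multiplying by (1 + y)⁴, the product of all factors after the first has coefficients 1,5,8,2,-7,-7 for degrees 0…5.
[y⁵] = 1·(-7) − 4·(-7) + 6·2 − 4·8 + 1·5 = 6.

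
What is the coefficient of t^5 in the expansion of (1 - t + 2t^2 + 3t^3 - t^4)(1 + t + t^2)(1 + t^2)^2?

(1 - t + 2t^2 + 3t^3 - t^4) has coefficients 1,-1,2,3,-1 for degrees 0…4.
(1 + t + t^2) has coefficients 1,1,1,0,0,0 for degrees 0…5.
Finally multiplying by (1 + t^2)^2, the product of all factors after the first has coefficients 1,1,3,2,3,1 for degrees 0…5.
[t^5] = 1·1 − 1·3 + 2·2 + 3·3 − 1·1 = 10.

10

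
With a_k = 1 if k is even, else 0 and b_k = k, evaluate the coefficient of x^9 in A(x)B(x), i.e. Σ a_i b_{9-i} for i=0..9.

25

The convolution is the t^9 coefficient of A(t)B(t).
Σ = 1·9 + 0·8 + 1·7 + 0·6 + 1·5 + 0·4 + 1·3 + 0·2 + 1·1 + 0·0 = 25.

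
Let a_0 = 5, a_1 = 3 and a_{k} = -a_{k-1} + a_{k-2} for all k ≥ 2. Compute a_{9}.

-3

The ordinary generating function has denominator 1 + y - y^2.
Iterating the recurrence: a_0,…,a_{9} = 5, 3, 2, 1, 1, 0, 1, -1, 2, -3.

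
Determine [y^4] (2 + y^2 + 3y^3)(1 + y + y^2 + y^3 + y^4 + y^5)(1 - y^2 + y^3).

5

(2 + y^2 + 3y^3) has coefficients 2,0,1,3 for degrees 0…3.
(1 + y + y^2 + y^3 + y^4 + y^5) has coefficients 1,1,1,1,1 for degrees 0…4.
Finally multiplying by (1 - y^2 + y^3), the product of all factors after the first has coefficients 1,1,0,1,1 for degrees 0…4.
[y^4] = 2·1 + 1·0 + 3·1 = 5.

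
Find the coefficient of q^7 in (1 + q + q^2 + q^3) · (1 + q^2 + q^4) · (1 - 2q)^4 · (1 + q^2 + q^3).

(1 + q + q^2 + q^3) has coefficients 1,1,1,1 for degrees 0…3.
(1 + q^2 + q^4) has coefficients 1,0,1,0,1,0,0,0 for degrees 0…7.
Multiplying by (1 - 2q)^4 gives running coefficients 1,-8,25,-40,41,-40,40,-32 for degrees 0…7.
Finally multiplying by (1 + q^2 + q^3), the product of all factors after the first has coefficients 1,-8,26,-47,58,-55,41,-31 for degrees 0…7.
[q^7] = 1·(-31) + 1·41 + 1·(-55) + 1·58 = 13.

13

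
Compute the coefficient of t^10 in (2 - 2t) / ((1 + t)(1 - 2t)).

Partial fractions give a closed form: a_n = (4/3)·(-1)^n + (2/3)·2^n.
At n = 10: a_10 = 684.

684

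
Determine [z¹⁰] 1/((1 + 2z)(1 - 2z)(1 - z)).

1365

Partial fractions give a closed form: a_n = (1/3)·(-2)^n + (1)·2^n + (-1/3)·1^n.
At n = 10: a_10 = 1365.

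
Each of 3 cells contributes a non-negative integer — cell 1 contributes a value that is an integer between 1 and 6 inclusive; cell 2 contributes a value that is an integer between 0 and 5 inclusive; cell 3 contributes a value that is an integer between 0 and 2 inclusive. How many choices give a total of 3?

The generating function for the choices is (z + z² + z³ + z⁴ + z⁵ + z⁶)·(1 + z + z² + z³ + z⁴ + z⁵)·(1 + z + z²); the count is [z³].
(z + z² + z³ + z⁴ + z⁵ + z⁶) has coefficients 0,1,1,1 for degrees 0…3.
(1 + z + z² + z³ + z⁴ + z⁵) has coefficients 1,1,1,1 for degrees 0…3.
Finally multiplying by (1 + z + z²), the product of all factors after the first has coefficients 1,2,3,3 for degrees 0…3.
[z³] = 1·3 + 1·2 + 1·1 = 6.

6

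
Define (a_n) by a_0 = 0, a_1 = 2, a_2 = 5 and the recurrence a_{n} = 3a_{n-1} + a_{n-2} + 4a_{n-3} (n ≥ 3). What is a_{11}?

The ordinary generating function has denominator 1 - 3q - q^2 - 4q^3.
Iterating the recurrence: a_0,…,a_{11} = 0, 2, 5, 17, 64, 229, 819, 2942, 10561, 37901, 136032, 488241.

488241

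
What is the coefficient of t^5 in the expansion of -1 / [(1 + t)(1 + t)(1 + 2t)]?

120

The denominator gives the recurrence a_n = −4a_(n−1) − 5a_(n−2) − 2a_(n−3) for n ≥ 3; the numerator fixes a_0 = -1, a_1 = 4, a_2 = -11.
Iterating: -1, 4, -11, 26, -57, 120, so a_5 = 120.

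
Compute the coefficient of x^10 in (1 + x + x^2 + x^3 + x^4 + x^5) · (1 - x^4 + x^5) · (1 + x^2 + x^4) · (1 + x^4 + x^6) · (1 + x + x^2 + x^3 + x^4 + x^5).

27

(1 + x + x^2 + x^3 + x^4 + x^5) has coefficients 1,1,1,1,1,1 for degrees 0…5.
(1 - x^4 + x^5) has coefficients 1,0,0,0,-1,1,0,0,0,0,0 for degrees 0…10.
Multiplying by (1 + x^2 + x^4) gives running coefficients 1,0,1,0,0,1,-1,1,-1,1,0 for degrees 0…10.
Multiplying by (1 + x^4 + x^6) gives running coefficients 1,0,1,0,1,1,1,1,0,2,-1 for degrees 0…10.
Finally multiplying by (1 + x + x^2 + x^3 + x^4 + x^5), the product of all factors after the first has coefficients 1,1,2,2,3,4,4,5,4,6,4 for degrees 0…10.
[x^10] = 1·4 + 1·6 + 1·4 + 1·5 + 1·4 + 1·4 = 27.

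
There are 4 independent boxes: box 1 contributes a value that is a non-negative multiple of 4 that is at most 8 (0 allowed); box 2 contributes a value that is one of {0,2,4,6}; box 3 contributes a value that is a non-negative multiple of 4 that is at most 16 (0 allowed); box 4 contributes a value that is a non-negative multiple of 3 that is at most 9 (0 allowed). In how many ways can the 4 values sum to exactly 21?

12

The generating function for the choices is (1 + x⁴ + x⁸)·(1 + x² + x⁴ + x⁶)·(1 + x⁴ + x⁸ + x¹² + x¹⁶)·(1 + x³ + x⁶ + x⁹); the count is [x²¹].
(1 + x⁴ + x⁸) has coefficients 1,0,0,0,1,0,0,0,1 for degrees 0…8.
(1 + x² + x⁴ + x⁶) has coefficients 1,0,1,0,1,0,1,0,0,0,0,0,0,0,0,0,0,0,0,0,0,0 for degrees 0…21.
Multiplying by (1 + x⁴ + x⁸ + x¹² + x¹⁶) gives running coefficients 1,0,1,0,2,0,2,0,2,0,2,0,2,0,2,0,2,0,2,0,1,0 for degrees 0…21.
Finally multiplying by (1 + x³ + x⁶ + x⁹), the product of all factors after the first has coefficients 1,0,1,1,2,1,3,2,3,3,4,3,4,4,4,4,4,4,4,4,3,4 for degrees 0…21.
[x²¹] = 1·4 + 1·4 + 1·4 = 12.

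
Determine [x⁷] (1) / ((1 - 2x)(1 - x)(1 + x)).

170

Partial fractions give a closed form: a_n = (4/3)·2^n + (-1/2)·1^n + (1/6)·(-1)^n.
At n = 7: a_7 = 170.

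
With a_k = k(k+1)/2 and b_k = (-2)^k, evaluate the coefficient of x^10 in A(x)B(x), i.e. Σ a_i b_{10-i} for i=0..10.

-131

This is [x^10] in the product of the two ordinary generating functions.
Σ = 0·1024 + 1·(-512) + 3·256 + 6·(-128) + 10·64 + 15·(-32) + 21·16 + 28·(-8) + 36·4 + 45·(-2) + 55·1 = -131.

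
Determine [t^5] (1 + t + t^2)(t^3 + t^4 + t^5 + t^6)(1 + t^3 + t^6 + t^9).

(1 + t + t^2) has coefficients 1,1,1 for degrees 0…2.
(t^3 + t^4 + t^5 + t^6) has coefficients 0,0,0,1,1,1 for degrees 0…5.
Finally multiplying by (1 + t^3 + t^6 + t^9), the product of all factors after the first has coefficients 0,0,0,1,1,1 for degrees 0…5.
[t^5] = 1·1 + 1·1 + 1·1 = 3.

3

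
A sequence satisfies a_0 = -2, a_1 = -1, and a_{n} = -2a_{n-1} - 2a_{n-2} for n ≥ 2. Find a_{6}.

The ordinary generating function has denominator 1 + 2x + 2x^2.
Iterating the recurrence: a_0,…,a_{6} = -2, -1, 6, -10, 8, 4, -24.

-24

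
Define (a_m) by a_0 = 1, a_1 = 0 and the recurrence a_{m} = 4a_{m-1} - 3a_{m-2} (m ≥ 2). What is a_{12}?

-265719

The ordinary generating function has denominator 1 - 4y + 3y^2.
Iterating the recurrence: a_0,…,a_{12} = 1, 0, -3, -12, -39, -120, -363, -1092, -3279, -9840, -29523, -88572, -265719.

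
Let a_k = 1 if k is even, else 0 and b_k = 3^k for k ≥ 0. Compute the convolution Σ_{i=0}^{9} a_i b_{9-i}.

The convolution is the t^9 coefficient of A(t)B(t).
Σ = 1·19683 + 0·6561 + 1·2187 + 0·729 + 1·243 + 0·81 + 1·27 + 0·9 + 1·3 + 0·1 = 22143.

22143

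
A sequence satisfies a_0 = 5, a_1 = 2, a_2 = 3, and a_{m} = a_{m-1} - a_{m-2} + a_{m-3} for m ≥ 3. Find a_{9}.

The ordinary generating function has denominator 1 - x + x^2 - x^3.
Iterating the recurrence: a_0,…,a_{9} = 5, 2, 3, 6, 5, 2, 3, 6, 5, 2.

2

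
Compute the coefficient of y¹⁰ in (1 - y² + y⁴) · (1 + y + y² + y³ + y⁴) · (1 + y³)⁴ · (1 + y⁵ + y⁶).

19

(1 - y² + y⁴) has coefficients 1,0,-1,0,1 for degrees 0…4.
(1 + y + y² + y³ + y⁴) has coefficients 1,1,1,1,1,0,0,0,0,0,0 for degrees 0…10.
Multiplying by (1 + y³)⁴ gives running coefficients 1,1,1,5,5,4,10,10,6,10,10 for degrees 0…10.
Finally multiplying by (1 + y⁵ + y⁶), the product of all factors after the first has coefficients 1,1,1,5,5,5,12,12,12,20,19 for degrees 0…10.
[y¹⁰] = 1·19 − 1·12 + 1·12 = 19.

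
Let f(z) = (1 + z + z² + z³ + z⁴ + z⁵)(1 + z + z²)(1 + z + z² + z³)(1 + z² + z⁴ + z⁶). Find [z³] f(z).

12

(1 + z + z² + z³ + z⁴ + z⁵) has coefficients 1,1,1,1 for degrees 0…3.
(1 + z + z²) has coefficients 1,1,1,0 for degrees 0…3.
Multiplying by (1 + z + z² + z³) gives running coefficients 1,2,3,3 for degrees 0…3.
Finally multiplying by (1 + z² + z⁴ + z⁶), the product of all factors after the first has coefficients 1,2,4,5 for degrees 0…3.
[z³] = 1·5 + 1·4 + 1·2 + 1·1 = 12.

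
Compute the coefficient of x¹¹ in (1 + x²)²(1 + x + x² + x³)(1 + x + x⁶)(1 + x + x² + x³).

(1 + x²)² has coefficients 1,0,2,0,1 for degrees 0…4.
(1 + x + x² + x³) has coefficients 1,1,1,1,0,0,0,0,0,0,0,0 for degrees 0…11.
Multiplying by (1 + x + x⁶) gives running coefficients 1,2,2,2,1,0,1,1,1,1,0,0 for degrees 0…11.
Finally multiplying by (1 + x + x² + x³), the product of all factors after the first has coefficients 1,3,5,7,7,5,4,3,3,4,3,2 for degrees 0…11.
[x¹¹] = 1·2 + 2·4 + 1·3 = 13.

13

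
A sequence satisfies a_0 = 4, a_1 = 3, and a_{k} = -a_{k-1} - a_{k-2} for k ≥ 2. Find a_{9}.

4

The ordinary generating function has denominator 1 + z + z^2.
Iterating the recurrence: a_0,…,a_{9} = 4, 3, -7, 4, 3, -7, 4, 3, -7, 4.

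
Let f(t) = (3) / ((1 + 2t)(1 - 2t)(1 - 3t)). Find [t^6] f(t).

3783

Partial fractions give a closed form: a_n = (3/5)·(-2)^n + (-3)·2^n + (27/5)·3^n.
At n = 6: a_6 = 3783.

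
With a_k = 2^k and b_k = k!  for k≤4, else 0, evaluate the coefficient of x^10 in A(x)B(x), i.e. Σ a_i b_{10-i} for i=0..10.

This is [x^10] in the product of the two ordinary generating functions.
Σ = 1·0 + 2·0 + 4·0 + 8·0 + 16·0 + 32·0 + 64·24 + 128·6 + 256·2 + 512·1 + 1024·1 = 4352.

4352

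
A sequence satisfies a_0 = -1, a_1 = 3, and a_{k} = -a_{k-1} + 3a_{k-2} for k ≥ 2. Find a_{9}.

2175

The ordinary generating function has denominator 1 + z - 3z^2.
Iterating the recurrence: a_0,…,a_{9} = -1, 3, -6, 15, -33, 78, -177, 411, -942, 2175.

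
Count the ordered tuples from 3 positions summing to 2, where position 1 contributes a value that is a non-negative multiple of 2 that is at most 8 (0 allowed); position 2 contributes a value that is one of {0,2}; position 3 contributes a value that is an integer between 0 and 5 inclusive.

The generating function for the choices is (1 + t² + t⁴ + t⁶ + t⁸)·(1 + t²)·(1 + t + t² + t³ + t⁴ + t⁵); the count is [t²].
(1 + t² + t⁴ + t⁶ + t⁸) has coefficients 1,0,1 for degrees 0…2.
(1 + t²) has coefficients 1,0,1 for degrees 0…2.
Finally multiplying by (1 + t + t² + t³ + t⁴ + t⁵), the product of all factors after the first has coefficients 1,1,2 for degrees 0…2.
[t²] = 1·2 + 1·1 = 3.

3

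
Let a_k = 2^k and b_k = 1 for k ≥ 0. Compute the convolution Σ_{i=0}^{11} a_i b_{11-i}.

4095

This is [x^11] in the product of the two ordinary generating functions.
Σ = 1·1 + 2·1 + 4·1 + 8·1 + 16·1 + 32·1 + 64·1 + 128·1 + 256·1 + 512·1 + 1024·1 + 2048·1 = 4095.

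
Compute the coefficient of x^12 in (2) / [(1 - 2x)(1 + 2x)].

Partial fractions give a closed form: a_n = (1)·2^n + (1)·(-2)^n.
At n = 12: a_12 = 8192.

8192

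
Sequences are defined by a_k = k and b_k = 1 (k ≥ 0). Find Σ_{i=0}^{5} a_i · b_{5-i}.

Write out a_i and b_{5-i} for i = 0,…,5 and sum the products.
Σ = 0·1 + 1·1 + 2·1 + 3·1 + 4·1 + 5·1 = 15.

15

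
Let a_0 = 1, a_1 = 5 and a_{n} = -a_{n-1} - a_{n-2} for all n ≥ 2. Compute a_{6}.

1

The ordinary generating function has denominator 1 + t + t^2.
Iterating the recurrence: a_0,…,a_{6} = 1, 5, -6, 1, 5, -6, 1.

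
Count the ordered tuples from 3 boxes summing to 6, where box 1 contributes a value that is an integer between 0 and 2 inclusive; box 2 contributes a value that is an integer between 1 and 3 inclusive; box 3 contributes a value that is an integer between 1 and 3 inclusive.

6

The generating function for the choices is (1 + y + y^2)·(y + y^2 + y^3)·(y + y^2 + y^3); the count is [y^6].
(1 + y + y^2) has coefficients 1,1,1 for degrees 0…2.
(y + y^2 + y^3) has coefficients 0,1,1,1,0,0,0 for degrees 0…6.
Finally multiplying by (y + y^2 + y^3), the product of all factors after the first has coefficients 0,0,1,2,3,2,1 for degrees 0…6.
[y^6] = 1·1 + 1·2 + 1·3 = 6.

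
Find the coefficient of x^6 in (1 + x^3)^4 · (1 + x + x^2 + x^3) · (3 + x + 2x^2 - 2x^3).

(1 + x^3)^4 has coefficients 1,0,0,4,0,0,6 for degrees 0…6.
(1 + x + x^2 + x^3) has coefficients 1,1,1,1,0,0,0 for degrees 0…6.
Finally multiplying by (3 + x + 2x^2 - 2x^3), the product of all factors after the first has coefficients 3,4,6,4,1,0,-2 for degrees 0…6.
[x^6] = 1·(-2) + 4·4 + 6·3 = 32.

32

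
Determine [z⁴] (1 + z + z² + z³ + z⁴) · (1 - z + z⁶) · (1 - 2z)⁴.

16

(1 + z + z² + z³ + z⁴) has coefficients 1,1,1,1,1 for degrees 0…4.
(1 - z + z⁶) has coefficients 1,-1,0,0,0 for degrees 0…4.
Finally multiplying by (1 - 2z)⁴, the product of all factors after the first has coefficients 1,-9,32,-56,48 for degrees 0…4.
[z⁴] = 1·48 + 1·(-56) + 1·32 + 1·(-9) + 1·1 = 16.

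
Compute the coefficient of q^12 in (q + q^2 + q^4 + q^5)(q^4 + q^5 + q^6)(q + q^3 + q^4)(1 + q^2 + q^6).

(q + q^2 + q^4 + q^5) has coefficients 0,1,1,0,1,1 for degrees 0…5.
(q^4 + q^5 + q^6) has coefficients 0,0,0,0,1,1,1,0,0,0,0,0,0 for degrees 0…12.
Multiplying by (q + q^3 + q^4) gives running coefficients 0,0,0,0,0,1,1,2,2,2,1,0,0 for degrees 0…12.
Finally multiplying by (1 + q^2 + q^6), the product of all factors after the first has coefficients 0,0,0,0,0,1,1,3,3,4,3,3,2 for degrees 0…12.
[q^12] = 1·3 + 1·3 + 1·3 + 1·3 = 12.

12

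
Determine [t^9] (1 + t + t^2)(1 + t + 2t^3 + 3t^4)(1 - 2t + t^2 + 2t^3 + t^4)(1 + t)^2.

(1 + t + t^2) has coefficients 1,1,1 for degrees 0…2.
(1 + t + 2t^3 + 3t^4) has coefficients 1,1,0,2,3,0,0,0,0,0 for degrees 0…9.
Multiplying by (1 - 2t + t^2 + 2t^3 + t^4) gives running coefficients 1,-1,-1,5,2,-3,7,8,3,0 for degrees 0…9.
Finally multiplying by (1 + t)^2, the product of all factors after the first has coefficients 1,1,-2,2,11,6,3,19,26,14 for degrees 0…9.
[t^9] = 1·14 + 1·26 + 1·19 = 59.

59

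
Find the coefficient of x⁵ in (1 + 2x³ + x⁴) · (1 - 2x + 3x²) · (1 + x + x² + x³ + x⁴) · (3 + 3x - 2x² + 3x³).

(1 + 2x³ + x⁴) has coefficients 1,0,0,2,1 for degrees 0…4.
(1 - 2x + 3x²) has coefficients 1,-2,3,0,0,0 for degrees 0…5.
Multiplying by (1 + x + x² + x³ + x⁴) gives running coefficients 1,-1,2,2,2,1 for degrees 0…5.
Finally multiplying by (3 + 3x - 2x² + 3x³), the product of all factors after the first has coefficients 3,0,1,17,5,11 for degrees 0…5.
[x⁵] = 1·11 + 2·1 + 1·0 = 13.

13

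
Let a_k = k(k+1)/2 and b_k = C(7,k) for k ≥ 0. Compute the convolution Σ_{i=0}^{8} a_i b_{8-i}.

1696

The convolution is the x^8 coefficient of A(x)B(x).
Σ = 0·0 + 1·1 + 3·7 + 6·21 + 10·35 + 15·35 + 21·21 + 28·7 + 36·1 = 1696.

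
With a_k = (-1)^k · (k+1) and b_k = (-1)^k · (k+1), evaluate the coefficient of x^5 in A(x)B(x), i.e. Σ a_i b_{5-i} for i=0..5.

Write out a_i and b_{5-i} for i = 0,…,5 and sum the products.
Σ = 1·(-6) − 2·5 + 3·(-4) − 4·3 + 5·(-2) − 6·1 = -56.

-56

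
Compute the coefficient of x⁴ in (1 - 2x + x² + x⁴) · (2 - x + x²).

(1 - 2x + x² + x⁴) has coefficients 1,-2,1,0,1 for degrees 0…4.
(2 - x + x²) has coefficients 2,-1,1,0,0 for degrees 0…4.
[x⁴] = 1·0 − 2·0 + 1·1 + 1·2 = 3.

3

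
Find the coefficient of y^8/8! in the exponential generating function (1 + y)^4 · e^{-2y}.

1536

The EGF product rule gives c_8 = Σ_{k_1+k_2=8} C(8; k_1,k_2) · ∏ g_i(k_i), where (1+y)^4 gives the falling factorial (4)_k; e^{-2y} gives (-2)^k.
g_1(k) for k = 0…8: 1, 4, 12, 24, 24, 0, 0, 0, 0.
g_2(k) for k = 0…8: 1, -2, 4, -8, 16, -32, 64, -128, 256.
c_8 = Σ_k C(8,k)·g_1(k)·g_2(8−k) = 1·1·256 + 8·4·(-128) + 28·12·64 + 56·24·(-32) + 70·24·16 = 256 − 4096 + 21504 − 43008 + 26880 = 1536.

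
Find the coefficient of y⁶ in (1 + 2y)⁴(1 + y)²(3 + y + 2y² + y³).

(1 + 2y)⁴ has coefficients 1,8,24,32,16 for degrees 0…4.
(1 + y)² has coefficients 1,2,1,0,0,0,0 for degrees 0…6.
Finally multiplying by (3 + y + 2y² + y³), the product of all factors after the first has coefficients 3,7,7,6,4,1,0 for degrees 0…6.
[y⁶] = 1·0 + 8·1 + 24·4 + 32·6 + 16·7 = 408.

408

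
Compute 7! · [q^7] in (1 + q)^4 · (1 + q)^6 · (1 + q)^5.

32432400

The EGF product rule gives c_7 = Σ_{k_1+k_2+k_3=7} C(7; k_1,k_2,k_3) · ∏ g_i(k_i), where (1+q)^4 gives the falling factorial (4)_k; (1+q)^6 gives the falling factorial (6)_k; (1+q)^5 gives the falling factorial (5)_k.
g_1(k) for k = 0…7: 1, 4, 12, 24, 24, 0, 0, 0.
g_2(k) for k = 0…7: 1, 6, 30, 120, 360, 720, 720, 0.
g_3(k) for k = 0…7: 1, 5, 20, 60, 120, 120, 0, 0.
First combine the last two factors: h(k) = Σ_j C(k,j)·g_2(j)·g_3(k−j) for k = 0…7: 1, 11, 110, 990, 7920, 55440, 332640, 1663200.
c_7 = Σ_k C(7,k)·g_1(k)·h(7−k) = 1·1·1663200 + 7·4·332640 + 21·12·55440 + 35·24·7920 + 35·24·990 = 1663200 + 9313920 + 13970880 + 6652800 + 831600 = 32432400.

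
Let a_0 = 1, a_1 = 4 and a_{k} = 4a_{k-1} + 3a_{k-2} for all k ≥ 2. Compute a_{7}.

41008

The ordinary generating function has denominator 1 - 4x - 3x^2.
Iterating the recurrence: a_0,…,a_{7} = 1, 4, 19, 88, 409, 1900, 8827, 41008.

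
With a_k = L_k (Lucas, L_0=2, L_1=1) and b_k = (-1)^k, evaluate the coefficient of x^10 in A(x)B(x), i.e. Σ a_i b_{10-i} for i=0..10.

This is [x^10] in the product of the two ordinary generating functions.
Σ = 2·1 + 1·(-1) + 3·1 + 4·(-1) + 7·1 + 11·(-1) + 18·1 + 29·(-1) + 47·1 + 76·(-1) + 123·1 = 79.

79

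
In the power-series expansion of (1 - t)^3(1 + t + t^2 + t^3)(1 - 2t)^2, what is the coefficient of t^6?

(1 - t)^3 has coefficients 1,-3,3,-1 for degrees 0…3.
(1 + t + t^2 + t^3) has coefficients 1,1,1,1,0,0,0 for degrees 0…6.
Finally multiplying by (1 - 2t)^2, the product of all factors after the first has coefficients 1,-3,1,1,0,4,0 for degrees 0…6.
[t^6] = 1·0 − 3·4 + 3·0 − 1·1 = -13.

-13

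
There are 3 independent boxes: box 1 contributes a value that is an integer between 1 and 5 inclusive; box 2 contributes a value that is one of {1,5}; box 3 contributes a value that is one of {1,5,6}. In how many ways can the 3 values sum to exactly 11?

4

The generating function for the choices is (x + x² + x³ + x⁴ + x⁵)·(x + x⁵)·(x + x⁵ + x⁶); the count is [x¹¹].
(x + x² + x³ + x⁴ + x⁵) has coefficients 0,1,1,1,1,1 for degrees 0…5.
(x + x⁵) has coefficients 0,1,0,0,0,1,0,0,0,0,0,0 for degrees 0…11.
Finally multiplying by (x + x⁵ + x⁶), the product of all factors after the first has coefficients 0,0,1,0,0,0,2,1,0,0,1,1 for degrees 0…11.
[x¹¹] = 1·1 + 1·0 + 1·0 + 1·1 + 1·2 = 4.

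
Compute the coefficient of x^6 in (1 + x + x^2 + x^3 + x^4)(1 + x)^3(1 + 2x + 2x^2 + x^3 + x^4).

(1 + x + x^2 + x^3 + x^4) has coefficients 1,1,1,1,1 for degrees 0…4.
(1 + x)^3 has coefficients 1,3,3,1,0,0,0 for degrees 0…6.
Finally multiplying by (1 + 2x + 2x^2 + x^3 + x^4), the product of all factors after the first has coefficients 1,5,11,14,12,8,4 for degrees 0…6.
[x^6] = 1·4 + 1·8 + 1·12 + 1·14 + 1·11 = 49.

49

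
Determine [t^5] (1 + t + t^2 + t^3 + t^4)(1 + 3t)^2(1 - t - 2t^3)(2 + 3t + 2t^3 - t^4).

(1 + t + t^2 + t^3 + t^4) has coefficients 1,1,1,1,1 for degrees 0…4.
(1 + 3t)^2 has coefficients 1,6,9,0,0,0 for degrees 0…5.
Multiplying by (1 - t - 2t^3) gives running coefficients 1,5,3,-11,-12,-18 for degrees 0…5.
Finally multiplying by (2 + 3t + 2t^3 - t^4), the product of all factors after the first has coefficients 2,13,21,-11,-48,-71 for degrees 0…5.
[t^5] = 1·(-71) + 1·(-48) + 1·(-11) + 1·21 + 1·13 = -96.

-96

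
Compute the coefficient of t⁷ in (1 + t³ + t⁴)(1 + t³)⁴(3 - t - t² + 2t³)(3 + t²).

6

(1 + t³ + t⁴) has coefficients 1,0,0,1,1 for degrees 0…4.
(1 + t³)⁴ has coefficients 1,0,0,4,0,0,6,0 for degrees 0…7.
Multiplying by (3 - t - t² + 2t³) gives running coefficients 3,-1,-1,14,-4,-4,26,-6 for degrees 0…7.
Finally multiplying by (3 + t²), the product of all factors after the first has coefficients 9,-3,0,41,-13,2,74,-22 for degrees 0…7.
[t⁷] = 1·(-22) + 1·(-13) + 1·41 = 6.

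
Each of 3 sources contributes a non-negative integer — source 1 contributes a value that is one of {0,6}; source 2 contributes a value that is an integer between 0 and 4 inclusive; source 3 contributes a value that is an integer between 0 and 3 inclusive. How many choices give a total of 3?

The generating function for the choices is (1 + z⁶)·(1 + z + z² + z³ + z⁴)·(1 + z + z² + z³); the count is [z³].
(1 + z⁶) has coefficients 1,0,0,0 for degrees 0…3.
(1 + z + z² + z³ + z⁴) has coefficients 1,1,1,1 for degrees 0…3.
Finally multiplying by (1 + z + z² + z³), the product of all factors after the first has coefficients 1,2,3,4 for degrees 0…3.
[z³] = 1·4 = 4.

4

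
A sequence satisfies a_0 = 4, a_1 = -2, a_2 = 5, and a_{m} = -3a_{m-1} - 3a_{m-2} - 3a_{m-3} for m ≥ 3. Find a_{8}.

The ordinary generating function has denominator 1 + 3x + 3x^2 + 3x^3.
Iterating the recurrence: a_0,…,a_{8} = 4, -2, 5, -21, 54, -114, 243, -549, 1260.

1260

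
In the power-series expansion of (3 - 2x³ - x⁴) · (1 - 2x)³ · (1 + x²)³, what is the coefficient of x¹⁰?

(3 - 2x³ - x⁴) has coefficients 3,0,0,-2,-1 for degrees 0…4.
(1 - 2x)³ has coefficients 1,-6,12,-8,0,0,0,0,0,0,0 for degrees 0…10.
Finally multiplying by (1 + x²)³, the product of all factors after the first has coefficients 1,-6,15,-26,39,-42,37,-30,12,-8,0 for degrees 0…10.
[x¹⁰] = 3·0 − 2·(-30) − 1·37 = 23.

23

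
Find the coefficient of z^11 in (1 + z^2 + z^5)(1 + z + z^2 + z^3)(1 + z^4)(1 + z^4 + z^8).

6

(1 + z^2 + z^5) has coefficients 1,0,1,0,0,1 for degrees 0…5.
(1 + z + z^2 + z^3) has coefficients 1,1,1,1,0,0,0,0,0,0,0,0 for degrees 0…11.
Multiplying by (1 + z^4) gives running coefficients 1,1,1,1,1,1,1,1,0,0,0,0 for degrees 0…11.
Finally multiplying by (1 + z^4 + z^8), the product of all factors after the first has coefficients 1,1,1,1,2,2,2,2,2,2,2,2 for degrees 0…11.
[z^11] = 1·2 + 1·2 + 1·2 = 6.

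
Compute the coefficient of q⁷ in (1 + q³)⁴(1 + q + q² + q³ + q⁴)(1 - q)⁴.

(1 + q³)⁴ has coefficients 1,0,0,4,0,0,6,0 for degrees 0…7.
(1 + q + q² + q³ + q⁴) has coefficients 1,1,1,1,1,0,0,0 for degrees 0…7.
Finally multiplying by (1 - q)⁴, the product of all factors after the first has coefficients 1,-3,3,-1,0,-1,3,-3 for degrees 0…7.
[q⁷] = 1·(-3) + 4·0 + 6·(-3) = -21.

-21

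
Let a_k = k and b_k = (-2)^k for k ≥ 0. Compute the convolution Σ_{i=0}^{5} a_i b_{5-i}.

9

This is [x^5] in the product of the two ordinary generating functions.
Σ = 0·(-32) + 1·16 + 2·(-8) + 3·4 + 4·(-2) + 5·1 = 9.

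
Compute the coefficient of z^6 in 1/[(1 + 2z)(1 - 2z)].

64

Partial fractions give a closed form: a_n = (1/2)·(-2)^n + (1/2)·2^n.
At n = 6: a_6 = 64.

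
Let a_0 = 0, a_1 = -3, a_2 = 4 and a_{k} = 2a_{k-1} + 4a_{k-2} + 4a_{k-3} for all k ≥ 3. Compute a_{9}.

The ordinary generating function has denominator 1 - 2z - 4z^2 - 4z^3.
Iterating the recurrence: a_0,…,a_{9} = 0, -3, 4, -4, -4, -8, -48, -144, -512, -1792.

-1792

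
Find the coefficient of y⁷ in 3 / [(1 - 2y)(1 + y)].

The denominator gives the recurrence a_n = a_(n−1) + 2a_(n−2) for n ≥ 2; the numerator fixes a_0 = 3, a_1 = 3.
Iterating: 3, 3, 9, 15, 33, 63, 129, 255, so a_7 = 255.

255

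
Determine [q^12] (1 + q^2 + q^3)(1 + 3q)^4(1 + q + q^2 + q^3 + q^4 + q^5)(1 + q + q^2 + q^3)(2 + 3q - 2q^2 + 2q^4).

9013

(1 + q^2 + q^3) has coefficients 1,0,1,1 for degrees 0…3.
(1 + 3q)^4 has coefficients 1,12,54,108,81,0,0,0,0,0,0,0,0 for degrees 0…12.
Multiplying by (1 + q + q^2 + q^3 + q^4 + q^5) gives running coefficients 1,13,67,175,256,256,255,243,189,81,0,0,0 for degrees 0…12.
Multiplying by (1 + q + q^2 + q^3) gives running coefficients 1,14,81,256,511,754,942,1010,943,768,513,270,81 for degrees 0…12.
Finally multiplying by (2 + 3q - 2q^2 + 2q^4), the product of all factors after the first has coefficients 2,31,202,727,1630,2557,3286,3850,4054,3853,3328,2563,1832 for degrees 0…12.
[q^12] = 1·1832 + 1·3328 + 1·3853 = 9013.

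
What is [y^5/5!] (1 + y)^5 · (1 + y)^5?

30240

The EGF product rule gives c_5 = Σ_{k_1+k_2=5} C(5; k_1,k_2) · ∏ g_i(k_i), where (1+y)^5 gives the falling factorial (5)_k; (1+y)^5 gives the falling factorial (5)_k.
g_1(k) for k = 0…5: 1, 5, 20, 60, 120, 120.
g_2(k) for k = 0…5: 1, 5, 20, 60, 120, 120.
c_5 = Σ_k C(5,k)·g_1(k)·g_2(5−k) = 1·1·120 + 5·5·120 + 10·20·60 + 10·60·20 + 5·120·5 + 1·120·1 = 120 + 3000 + 12000 + 12000 + 3000 + 120 = 30240.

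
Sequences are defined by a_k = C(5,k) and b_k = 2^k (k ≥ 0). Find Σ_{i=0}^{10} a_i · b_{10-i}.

7776

This is [x^10] in the product of the two ordinary generating functions.
Σ = 1·1024 + 5·512 + 10·256 + 10·128 + 5·64 + 1·32 + 0·16 + 0·8 + 0·4 + 0·2 + 0·1 = 7776.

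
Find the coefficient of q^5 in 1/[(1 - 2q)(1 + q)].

21

Partial fractions give a closed form: a_n = (2/3)·2^n + (1/3)·(-1)^n.
At n = 5: a_5 = 21.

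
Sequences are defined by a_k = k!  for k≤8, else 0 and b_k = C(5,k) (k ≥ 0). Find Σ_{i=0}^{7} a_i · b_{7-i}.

10112

Write out a_i and b_{7-i} for i = 0,…,7 and sum the products.
Σ = 1·0 + 1·0 + 2·1 + 6·5 + 24·10 + 120·10 + 720·5 + 5040·1 = 10112.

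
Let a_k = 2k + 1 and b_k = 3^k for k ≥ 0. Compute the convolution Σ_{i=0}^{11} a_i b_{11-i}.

Write out a_i and b_{11-i} for i = 0,…,11 and sum the products.
Σ = 1·177147 + 3·59049 + 5·19683 + 7·6561 + 9·2187 + 11·729 + 13·243 + 15·81 + 17·27 + 19·9 + 21·3 + 23·1 = 531428.

531428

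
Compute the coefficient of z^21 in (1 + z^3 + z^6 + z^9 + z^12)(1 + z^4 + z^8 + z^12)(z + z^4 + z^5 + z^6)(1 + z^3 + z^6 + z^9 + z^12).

20

(1 + z^3 + z^6 + z^9 + z^12) has coefficients 1,0,0,1,0,0,1,0,0,1,0,0,1 for degrees 0…12.
(1 + z^4 + z^8 + z^12) has coefficients 1,0,0,0,1,0,0,0,1,0,0,0,1,0,0,0,0,0,0,0,0,0 for degrees 0…21.
Multiplying by (z + z^4 + z^5 + z^6) gives running coefficients 0,1,0,0,1,2,1,0,1,2,1,0,1,2,1,0,1,1,1,0,0,0 for degrees 0…21.
Finally multiplying by (1 + z^3 + z^6 + z^9 + z^12), the product of all factors after the first has coefficients 0,1,0,0,2,2,1,2,3,3,3,3,4,5,4,4,5,5,5,4,3,4 for degrees 0…21.
[z^21] = 1·4 + 1·5 + 1·4 + 1·4 + 1·3 = 20.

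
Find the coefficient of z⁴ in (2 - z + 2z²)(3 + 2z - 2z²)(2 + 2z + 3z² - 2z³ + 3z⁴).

(2 - z + 2z²) has coefficients 2,-1,2 for degrees 0…2.
(3 + 2z - 2z²) has coefficients 3,2,-2,0,0 for degrees 0…4.
Finally multiplying by (2 + 2z + 3z² - 2z³ + 3z⁴), the product of all factors after the first has coefficients 6,10,9,-4,-1 for degrees 0…4.
[z⁴] = 2·(-1) − 1·(-4) + 2·9 = 20.

20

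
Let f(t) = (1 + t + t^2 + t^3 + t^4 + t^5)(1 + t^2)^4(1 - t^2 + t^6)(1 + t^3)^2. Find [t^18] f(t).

31

(1 + t + t^2 + t^3 + t^4 + t^5) has coefficients 1,1,1,1,1,1 for degrees 0…5.
(1 + t^2)^4 has coefficients 1,0,4,0,6,0,4,0,1,0,0,0,0,0,0,0,0,0,0 for degrees 0…18.
Multiplying by (1 - t^2 + t^6) gives running coefficients 1,0,3,0,2,0,-1,0,1,0,5,0,4,0,1,0,0,0,0 for degrees 0…18.
Finally multiplying by (1 + t^3)^2, the product of all factors after the first has coefficients 1,0,3,2,2,6,0,4,4,-2,7,2,3,10,2,8,5,2,4 for degrees 0…18.
[t^18] = 1·4 + 1·2 + 1·5 + 1·8 + 1·2 + 1·10 = 31.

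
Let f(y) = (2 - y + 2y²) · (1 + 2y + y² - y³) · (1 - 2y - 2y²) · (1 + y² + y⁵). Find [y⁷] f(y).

(2 - y + 2y²) has coefficients 2,-1,2 for degrees 0…2.
(1 + 2y + y² - y³) has coefficients 1,2,1,-1,0,0,0,0 for degrees 0…7.
Multiplying by (1 - 2y - 2y²) gives running coefficients 1,0,-5,-7,0,2,0,0 for degrees 0…7.
Finally multiplying by (1 + y² + y⁵), the product of all factors after the first has coefficients 1,0,-4,-7,-5,-4,0,-3 for degrees 0…7.
[y⁷] = 2·(-3) − 1·0 + 2·(-4) = -14.

-14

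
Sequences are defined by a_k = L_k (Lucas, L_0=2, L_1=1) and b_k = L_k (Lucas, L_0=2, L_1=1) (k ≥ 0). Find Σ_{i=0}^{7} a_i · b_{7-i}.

274

This is [x^7] in the product of the two ordinary generating functions.
Σ = 2·29 + 1·18 + 3·11 + 4·7 + 7·4 + 11·3 + 18·1 + 29·2 = 274.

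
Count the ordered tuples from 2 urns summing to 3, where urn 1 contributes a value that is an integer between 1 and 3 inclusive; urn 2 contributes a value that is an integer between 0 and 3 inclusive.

3

The generating function for the choices is (z + z² + z³)·(1 + z + z² + z³); the count is [z³].
(z + z² + z³) has coefficients 0,1,1,1 for degrees 0…3.
(1 + z + z² + z³) has coefficients 1,1,1,1 for degrees 0…3.
[z³] = 1·1 + 1·1 + 1·1 = 3.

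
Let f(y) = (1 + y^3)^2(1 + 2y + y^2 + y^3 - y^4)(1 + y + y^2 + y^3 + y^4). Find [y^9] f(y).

7

(1 + y^3)^2 has coefficients 1,0,0,2,0,0,1 for degrees 0…6.
(1 + 2y + y^2 + y^3 - y^4) has coefficients 1,2,1,1,-1,0,0,0,0,0 for degrees 0…9.
Finally multiplying by (1 + y + y^2 + y^3 + y^4), the product of all factors after the first has coefficients 1,3,4,5,4,3,1,0,-1,0 for degrees 0…9.
[y^9] = 1·0 + 2·1 + 1·5 = 7.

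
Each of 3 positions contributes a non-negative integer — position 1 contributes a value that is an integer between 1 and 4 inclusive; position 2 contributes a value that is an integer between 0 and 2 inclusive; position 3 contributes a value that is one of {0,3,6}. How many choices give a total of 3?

The generating function for the choices is (y + y^2 + y^3 + y^4)·(1 + y + y^2)·(1 + y^3 + y^6); the count is [y^3].
(y + y^2 + y^3 + y^4) has coefficients 0,1,1,1 for degrees 0…3.
(1 + y + y^2) has coefficients 1,1,1,0 for degrees 0…3.
Finally multiplying by (1 + y^3 + y^6), the product of all factors after the first has coefficients 1,1,1,1 for degrees 0…3.
[y^3] = 1·1 + 1·1 + 1·1 = 3.

3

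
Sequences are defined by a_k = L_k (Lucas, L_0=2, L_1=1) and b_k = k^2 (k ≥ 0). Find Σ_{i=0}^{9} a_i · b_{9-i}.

1193

This is [x^9] in the product of the two ordinary generating functions.
Σ = 2·81 + 1·64 + 3·49 + 4·36 + 7·25 + 11·16 + 18·9 + 29·4 + 47·1 + 76·0 = 1193.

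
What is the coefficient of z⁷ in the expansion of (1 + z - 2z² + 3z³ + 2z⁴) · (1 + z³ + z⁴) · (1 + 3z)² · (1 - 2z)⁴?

(1 + z - 2z² + 3z³ + 2z⁴) has coefficients 1,1,-2,3,2 for degrees 0…4.
(1 + z³ + z⁴) has coefficients 1,0,0,1,1,0,0,0 for degrees 0…7.
Multiplying by (1 + 3z)² gives running coefficients 1,6,9,1,7,15,9,0 for degrees 0…7.
Finally multiplying by (1 - 2z)⁴, the product of all factors after the first has coefficients 1,-2,-15,41,39,-209,169,80 for degrees 0…7.
[z⁷] = 1·80 + 1·169 − 2·(-209) + 3·39 + 2·41 = 866.

866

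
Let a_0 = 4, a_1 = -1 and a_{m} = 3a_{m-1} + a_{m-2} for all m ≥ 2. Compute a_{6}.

The ordinary generating function has denominator 1 - 3z - z^2.
Iterating the recurrence: a_0,…,a_{6} = 4, -1, 1, 2, 7, 23, 76.

76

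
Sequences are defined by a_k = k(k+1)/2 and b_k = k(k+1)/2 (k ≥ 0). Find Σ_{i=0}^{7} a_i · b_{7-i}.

The convolution is the t^7 coefficient of A(t)B(t).
Σ = 0·28 + 1·21 + 3·15 + 6·10 + 10·6 + 15·3 + 21·1 + 28·0 = 252.

252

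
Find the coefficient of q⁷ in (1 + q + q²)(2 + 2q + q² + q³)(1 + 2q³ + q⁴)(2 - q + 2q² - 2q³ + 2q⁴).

25

(1 + q + q²) has coefficients 1,1,1 for degrees 0…2.
(2 + 2q + q² + q³) has coefficients 2,2,1,1,0,0,0,0 for degrees 0…7.
Multiplying by (1 + 2q³ + q⁴) gives running coefficients 2,2,1,5,6,4,3,1 for degrees 0…7.
Finally multiplying by (2 - q + 2q² - 2q³ + 2q⁴), the product of all factors after the first has coefficients 4,2,4,9,9,14,6,5 for degrees 0…7.
[q⁷] = 1·5 + 1·6 + 1·14 = 25.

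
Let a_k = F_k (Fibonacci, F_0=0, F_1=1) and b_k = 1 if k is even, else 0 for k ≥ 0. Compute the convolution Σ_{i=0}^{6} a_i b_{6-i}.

Write out a_i and b_{6-i} for i = 0,…,6 and sum the products.
Σ = 0·1 + 1·0 + 1·1 + 2·0 + 3·1 + 5·0 + 8·1 = 12.

12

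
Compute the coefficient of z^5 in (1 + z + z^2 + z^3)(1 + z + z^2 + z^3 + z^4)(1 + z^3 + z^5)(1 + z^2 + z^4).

(1 + z + z^2 + z^3) has coefficients 1,1,1,1 for degrees 0…3.
(1 + z + z^2 + z^3 + z^4) has coefficients 1,1,1,1,1,0 for degrees 0…5.
Multiplying by (1 + z^3 + z^5) gives running coefficients 1,1,1,2,2,2 for degrees 0…5.
Finally multiplying by (1 + z^2 + z^4), the product of all factors after the first has coefficients 1,1,2,3,4,5 for degrees 0…5.
[z^5] = 1·5 + 1·4 + 1·3 + 1·2 = 14.

14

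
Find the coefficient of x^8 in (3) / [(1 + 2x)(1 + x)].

Partial fractions give a closed form: a_n = (6)·(-2)^n + (-3)·(-1)^n.
At n = 8: a_8 = 1533.

1533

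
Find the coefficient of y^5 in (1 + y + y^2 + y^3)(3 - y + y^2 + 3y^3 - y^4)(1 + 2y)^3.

(1 + y + y^2 + y^3) has coefficients 1,1,1,1 for degrees 0…3.
(3 - y + y^2 + 3y^3 - y^4) has coefficients 3,-1,1,3,-1,0 for degrees 0…5.
Finally multiplying by (1 + 2y)^3, the product of all factors after the first has coefficients 3,17,31,21,21,38 for degrees 0…5.
[y^5] = 1·38 + 1·21 + 1·21 + 1·31 = 111.

111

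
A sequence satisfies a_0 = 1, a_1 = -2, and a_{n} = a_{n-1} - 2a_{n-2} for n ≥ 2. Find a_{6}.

-8

The ordinary generating function has denominator 1 - q + 2q^2.
Iterating the recurrence: a_0,…,a_{6} = 1, -2, -4, 0, 8, 8, -8.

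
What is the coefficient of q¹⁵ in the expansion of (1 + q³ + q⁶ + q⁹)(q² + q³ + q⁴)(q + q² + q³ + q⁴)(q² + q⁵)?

(1 + q³ + q⁶ + q⁹) has coefficients 1,0,0,1,0,0,1,0,0,1 for degrees 0…9.
(q² + q³ + q⁴) has coefficients 0,0,1,1,1,0,0,0,0,0,0,0,0,0,0,0 for degrees 0…15.
Multiplying by (q + q² + q³ + q⁴) gives running coefficients 0,0,0,1,2,3,3,2,1,0,0,0,0,0,0,0 for degrees 0…15.
Finally multiplying by (q² + q⁵), the product of all factors after the first has coefficients 0,0,0,0,0,1,2,3,4,4,4,3,2,1,0,0 for degrees 0…15.
[q¹⁵] = 1·0 + 1·2 + 1·4 + 1·2 = 8.

8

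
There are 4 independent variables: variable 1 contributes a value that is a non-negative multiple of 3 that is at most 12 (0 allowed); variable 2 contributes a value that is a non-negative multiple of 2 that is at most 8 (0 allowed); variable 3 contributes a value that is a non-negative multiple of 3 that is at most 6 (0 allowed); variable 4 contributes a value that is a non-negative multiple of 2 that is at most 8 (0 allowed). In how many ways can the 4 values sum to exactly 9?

The generating function for the choices is (1 + t³ + t⁶ + t⁹ + t¹²)·(1 + t² + t⁴ + t⁶ + t⁸)·(1 + t³ + t⁶)·(1 + t² + t⁴ + t⁶ + t⁸); the count is [t⁹].
(1 + t³ + t⁶ + t⁹ + t¹²) has coefficients 1,0,0,1,0,0,1,0,0,1 for degrees 0…9.
(1 + t² + t⁴ + t⁶ + t⁸) has coefficients 1,0,1,0,1,0,1,0,1,0 for degrees 0…9.
Multiplying by (1 + t³ + t⁶) gives running coefficients 1,0,1,1,1,1,2,1,2,1 for degrees 0…9.
Finally multiplying by (1 + t² + t⁴ + t⁶ + t⁸), the product of all factors after the first has coefficients 1,0,2,1,3,2,5,3,7,4 for degrees 0…9.
[t⁹] = 1·4 + 1·5 + 1·1 + 1·1 = 11.

11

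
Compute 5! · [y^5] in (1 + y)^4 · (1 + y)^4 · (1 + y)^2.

30240

The EGF product rule gives c_5 = Σ_{k_1+k_2+k_3=5} C(5; k_1,k_2,k_3) · ∏ g_i(k_i), where (1+y)^4 gives the falling factorial (4)_k; (1+y)^4 gives the falling factorial (4)_k; (1+y)^2 gives the falling factorial (2)_k.
g_1(k) for k = 0…5: 1, 4, 12, 24, 24, 0.
g_2(k) for k = 0…5: 1, 4, 12, 24, 24, 0.
g_3(k) for k = 0…5: 1, 2, 2, 0, 0, 0.
First combine the last two factors: h(k) = Σ_j C(k,j)·g_2(j)·g_3(k−j) for k = 0…5: 1, 6, 30, 120, 360, 720.
c_5 = Σ_k C(5,k)·g_1(k)·h(5−k) = 1·1·720 + 5·4·360 + 10·12·120 + 10·24·30 + 5·24·6 = 720 + 7200 + 14400 + 7200 + 720 = 30240.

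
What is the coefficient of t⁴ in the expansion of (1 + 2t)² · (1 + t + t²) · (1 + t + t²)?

(1 + 2t)² has coefficients 1,4,4 for degrees 0…2.
(1 + t + t²) has coefficients 1,1,1,0,0 for degrees 0…4.
Finally multiplying by (1 + t + t²), the product of all factors after the first has coefficients 1,2,3,2,1 for degrees 0…4.
[t⁴] = 1·1 + 4·2 + 4·3 = 21.

21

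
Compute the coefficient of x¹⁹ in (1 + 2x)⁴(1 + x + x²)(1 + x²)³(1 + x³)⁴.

(1 + 2x)⁴ has coefficients 1,8,24,32,16 for degrees 0…4.
(1 + x + x²) has coefficients 1,1,1,0,0,0,0,0,0,0,0,0,0,0,0,0,0,0,0,0 for degrees 0…19.
Multiplying by (1 + x²)³ gives running coefficients 1,1,4,3,6,3,4,1,1,0,0,0,0,0,0,0,0,0,0,0 for degrees 0…19.
Finally multiplying by (1 + x³)⁴, the product of all factors after the first has coefficients 1,1,4,7,10,19,22,31,37,38,44,38,37,31,22,19,10,7,4,1 for degrees 0…19.
[x¹⁹] = 1·1 + 8·4 + 24·7 + 32·10 + 16·19 = 825.

825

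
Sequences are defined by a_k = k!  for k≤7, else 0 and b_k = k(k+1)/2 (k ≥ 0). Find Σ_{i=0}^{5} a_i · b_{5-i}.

The convolution is the x^5 coefficient of A(x)B(x).
Σ = 1·15 + 1·10 + 2·6 + 6·3 + 24·1 + 120·0 = 79.

79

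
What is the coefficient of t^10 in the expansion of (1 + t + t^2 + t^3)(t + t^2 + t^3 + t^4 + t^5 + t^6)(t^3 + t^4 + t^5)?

(1 + t + t^2 + t^3) has coefficients 1,1,1,1 for degrees 0…3.
(t + t^2 + t^3 + t^4 + t^5 + t^6) has coefficients 0,1,1,1,1,1,1,0,0,0,0 for degrees 0…10.
Finally multiplying by (t^3 + t^4 + t^5), the product of all factors after the first has coefficients 0,0,0,0,1,2,3,3,3,3,2 for degrees 0…10.
[t^10] = 1·2 + 1·3 + 1·3 + 1·3 = 11.

11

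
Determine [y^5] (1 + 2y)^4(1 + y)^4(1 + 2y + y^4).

(1 + 2y)^4 has coefficients 1,8,24,32,16 for degrees 0…4.
(1 + y)^4 has coefficients 1,4,6,4,1,0 for degrees 0…5.
Finally multiplying by (1 + 2y + y^4), the product of all factors after the first has coefficients 1,6,14,16,10,6 for degrees 0…5.
[y^5] = 1·6 + 8·10 + 24·16 + 32·14 + 16·6 = 1014.

1014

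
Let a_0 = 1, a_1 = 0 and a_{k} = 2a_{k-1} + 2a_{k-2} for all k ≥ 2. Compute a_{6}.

The ordinary generating function has denominator 1 - 2t - 2t^2.
Iterating the recurrence: a_0,…,a_{6} = 1, 0, 2, 4, 12, 32, 88.

88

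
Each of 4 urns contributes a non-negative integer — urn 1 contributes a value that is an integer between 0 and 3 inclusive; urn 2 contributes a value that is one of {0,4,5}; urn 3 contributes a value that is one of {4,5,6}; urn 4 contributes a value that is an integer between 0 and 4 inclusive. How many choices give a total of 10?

18

The generating function for the choices is (1 + y + y^2 + y^3)·(1 + y^4 + y^5)·(y^4 + y^5 + y^6)·(1 + y + y^2 + y^3 + y^4); the count is [y^10].
(1 + y + y^2 + y^3) has coefficients 1,1,1,1 for degrees 0…3.
(1 + y^4 + y^5) has coefficients 1,0,0,0,1,1,0,0,0,0,0 for degrees 0…10.
Multiplying by (y^4 + y^5 + y^6) gives running coefficients 0,0,0,0,1,1,1,0,1,2,2 for degrees 0…10.
Finally multiplying by (1 + y + y^2 + y^3 + y^4), the product of all factors after the first has coefficients 0,0,0,0,1,2,3,3,4,5,6 for degrees 0…10.
[y^10] = 1·6 + 1·5 + 1·4 + 1·3 = 18.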